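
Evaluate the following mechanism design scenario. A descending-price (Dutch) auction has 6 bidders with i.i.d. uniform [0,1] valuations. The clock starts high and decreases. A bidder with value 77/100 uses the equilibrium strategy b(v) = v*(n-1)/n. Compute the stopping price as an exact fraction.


Step 1: Dutch auctions are strategically equivalent to first-price auctions
Step 2: The equilibrium bid is b(v) = v*(n-1)/n
Step 3: b = 77/100 * 5/6
Step 4: b = 77/120

77/120


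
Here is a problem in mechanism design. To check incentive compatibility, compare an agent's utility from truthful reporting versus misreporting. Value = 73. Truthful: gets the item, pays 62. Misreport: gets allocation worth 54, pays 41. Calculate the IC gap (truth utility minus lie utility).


Step 1: U(truth) = value - payment = 73 - 62 = 11
Step 2: U(lie) = allocation - payment = 54 - 41 = 13
Step 3: IC gap = 11 - 13 = -2

-2


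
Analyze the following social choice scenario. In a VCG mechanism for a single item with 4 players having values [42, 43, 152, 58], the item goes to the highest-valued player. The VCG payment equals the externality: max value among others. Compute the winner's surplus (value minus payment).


Step 1: The winner is the agent with the highest value: agent 2 with value 152
Step 2: Values of other agents: [42, 43, 58]
Step 3: VCG payment = max of others' values = 58
Step 4: Surplus = 152 - 58 = 94

94


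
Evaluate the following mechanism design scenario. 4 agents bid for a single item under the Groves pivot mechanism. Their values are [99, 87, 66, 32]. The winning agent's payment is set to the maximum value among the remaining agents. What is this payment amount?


Step 1: The efficient winner is agent 0 with value 99
Step 2: Other agents' values: [87, 66, 32]
Step 3: Pivot payment = max(others) = 87
Step 4: The winner pays 87

87


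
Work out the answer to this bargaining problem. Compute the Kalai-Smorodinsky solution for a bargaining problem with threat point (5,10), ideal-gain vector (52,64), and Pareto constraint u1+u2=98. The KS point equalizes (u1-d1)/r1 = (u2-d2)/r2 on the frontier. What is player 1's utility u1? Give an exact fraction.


Step 1: At the KS point, (u1-d1)/r1 = (u2-d2)/r2 = t and u1+u2 = 98
Step 2: u1 = d1 + r1*t and u2 = d2 + r2*t, so (d1 + r1*t) + (d2 + r2*t) = 98
Step 3: t = (98 - 5 - 10)/(52 + 64) = 83/116
Step 4: u1 = d1 + r1*t = 5 + 52 * 83/116 = 1224/29
Step 5: (Check: u2 = d2 + r2*t = 1618/29; u1+u2 = 1224/29 + 1618/29 = 98, on the frontier.)

1224/29


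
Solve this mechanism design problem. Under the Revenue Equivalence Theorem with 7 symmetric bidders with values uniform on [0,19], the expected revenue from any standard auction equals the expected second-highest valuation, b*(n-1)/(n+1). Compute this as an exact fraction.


Step 1: By Revenue Equivalence, expected revenue = b*(n-1)/(n+1)
Step 2: Substituting n = 7, b = 19
Step 3: Revenue = 19*(7-1)/(7+1) = 19*6/8
Step 4: Revenue = 114/8 = 57/4

57/4


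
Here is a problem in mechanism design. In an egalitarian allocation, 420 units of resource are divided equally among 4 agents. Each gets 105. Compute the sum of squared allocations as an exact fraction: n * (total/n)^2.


Step 1: Each agent's share = 420/4 = 105
Step 2: Square of each share = (105)^2 = 11025
Step 3: Sum of squares = 4 * 11025 = 44100

44100


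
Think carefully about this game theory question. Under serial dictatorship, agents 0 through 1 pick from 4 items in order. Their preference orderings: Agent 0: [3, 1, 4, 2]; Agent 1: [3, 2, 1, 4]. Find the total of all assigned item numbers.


Step 1: Agent 0 picks item 3
Step 2: Agent 1 picks item 2
Step 3: Sum = 3 + 2 = 5

5


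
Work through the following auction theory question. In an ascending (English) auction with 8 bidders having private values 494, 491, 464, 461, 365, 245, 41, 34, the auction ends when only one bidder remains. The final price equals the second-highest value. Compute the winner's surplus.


Step 1: Identify the highest value: 494
Step 2: Identify the second-highest value: 491
Step 3: The final price = second-highest value = 491
Step 4: Surplus = 494 - 491 = 3

3


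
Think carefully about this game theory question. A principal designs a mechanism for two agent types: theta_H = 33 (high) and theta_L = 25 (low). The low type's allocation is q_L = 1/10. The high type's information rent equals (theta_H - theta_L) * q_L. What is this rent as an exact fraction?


Step 1: theta_H - theta_L = 33 - 25 = 8
Step 2: Information rent = (theta_H - theta_L) * q_L
Step 3: = 8 * 1/10
Step 4: = 4/5

4/5


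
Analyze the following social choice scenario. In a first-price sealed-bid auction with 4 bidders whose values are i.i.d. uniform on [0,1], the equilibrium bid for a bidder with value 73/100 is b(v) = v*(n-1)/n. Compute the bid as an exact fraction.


Step 1: The symmetric BNE bidding function is b(v) = v * (n-1) / n
Step 2: Substitute v = 73/100 and n = 4
Step 3: b = 73/100 * 3/4
Step 4: b = 219/400

219/400


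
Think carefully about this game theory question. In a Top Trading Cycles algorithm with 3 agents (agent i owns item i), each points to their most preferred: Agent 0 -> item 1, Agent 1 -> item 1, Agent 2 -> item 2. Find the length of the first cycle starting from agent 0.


Step 1: Trace the pointer graph from agent 0: 0 -> 1 -> 1
Step 2: A cycle is detected when we revisit agent 1
Step 3: The cycle is: 1 -> 1
Step 4: Cycle length = 1

1


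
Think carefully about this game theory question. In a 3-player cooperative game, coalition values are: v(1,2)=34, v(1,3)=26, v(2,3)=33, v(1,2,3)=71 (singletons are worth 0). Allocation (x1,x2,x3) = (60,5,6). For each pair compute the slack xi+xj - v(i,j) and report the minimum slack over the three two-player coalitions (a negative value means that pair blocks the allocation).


Step 1: Slack for coalition (1,2): x1+x2 - v12 = 65 - 34 = 31
Step 2: Slack for coalition (1,3): x1+x3 - v13 = 66 - 26 = 40
Step 3: Slack for coalition (2,3): x2+x3 - v23 = 11 - 33 = -22
Step 4: Minimum slack = min(31, 40, -22) = -22, attained by (2,3); coalition (2,3) can block (slack < 0), so the allocation is not in the core

-22


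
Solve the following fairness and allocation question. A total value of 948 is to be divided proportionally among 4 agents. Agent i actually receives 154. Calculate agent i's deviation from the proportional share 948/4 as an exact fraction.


Step 1: Proportional share = 948/4 = 237
Step 2: Agent's actual allocation = 154
Step 3: Excess = 154 - 237 = -83

-83


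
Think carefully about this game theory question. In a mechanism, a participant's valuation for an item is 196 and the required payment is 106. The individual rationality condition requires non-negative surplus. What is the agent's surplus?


Step 1: Surplus = value - payment = 196 - 106 = 90
Step 2: IR is satisfied (surplus >= 0)

90


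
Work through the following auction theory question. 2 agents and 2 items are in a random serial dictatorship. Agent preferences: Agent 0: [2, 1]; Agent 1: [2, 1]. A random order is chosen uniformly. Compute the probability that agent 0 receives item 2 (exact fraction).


Step 1: Agent 0 wants item 2
Step 2: There are 2 possible orderings of agents
Step 3: In 1 orderings, agent 0 gets item 2
Step 4: Probability = 1/2

1/2


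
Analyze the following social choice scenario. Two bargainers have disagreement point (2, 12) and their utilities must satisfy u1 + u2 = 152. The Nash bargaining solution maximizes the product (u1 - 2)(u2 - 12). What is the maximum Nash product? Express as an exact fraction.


Step 1: The Nash solution splits surplus symmetrically above the disagreement point
Step 2: u1 = (total + d1 - d2)/2 = (152 + 2 - 12)/2 = 71
Step 3: u2 = (total - d1 + d2)/2 = (152 - 2 + 12)/2 = 81
Step 4: Nash product = (71 - 2) * (81 - 12)
Step 5: = 69 * 69 = 4761

4761


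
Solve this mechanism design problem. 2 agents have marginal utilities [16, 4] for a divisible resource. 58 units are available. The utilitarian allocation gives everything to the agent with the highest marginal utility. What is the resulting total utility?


Step 1: The marginal utilities are [16, 4]
Step 2: The highest marginal utility is 16
Step 3: All 58 units go to that agent
Step 4: Total utility = 16 * 58 = 928

928


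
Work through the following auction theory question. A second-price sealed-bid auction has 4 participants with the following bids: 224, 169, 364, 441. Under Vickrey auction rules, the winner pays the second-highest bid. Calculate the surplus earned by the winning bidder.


Step 1: Sort bids in descending order: 441, 364, 224, 169
Step 2: The winning bid is the highest: 441
Step 3: The payment equals the second-highest bid: 364
Step 4: Surplus = winner's bid - payment = 441 - 364 = 77

77


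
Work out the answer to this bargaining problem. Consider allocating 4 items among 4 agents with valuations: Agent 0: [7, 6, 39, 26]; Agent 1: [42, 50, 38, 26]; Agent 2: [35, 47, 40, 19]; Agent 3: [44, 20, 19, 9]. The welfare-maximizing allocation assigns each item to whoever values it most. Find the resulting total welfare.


Step 1: For each item, find the maximum value among all agents.
Step 2: Item 0 -> Agent 3 (value 44)
Step 3: Item 1 -> Agent 1 (value 50)
Step 4: Item 2 -> Agent 2 (value 40)
Step 5: Item 3 -> Agent 0 (value 26)
Step 6: Total welfare = 44 + 50 + 40 + 26 = 160

160


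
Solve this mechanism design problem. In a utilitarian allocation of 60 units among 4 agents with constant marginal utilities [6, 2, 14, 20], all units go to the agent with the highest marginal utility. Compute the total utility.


Step 1: The marginal utilities are [6, 2, 14, 20]
Step 2: The highest marginal utility is 20
Step 3: All 60 units go to that agent
Step 4: Total utility = 20 * 60 = 1200

1200


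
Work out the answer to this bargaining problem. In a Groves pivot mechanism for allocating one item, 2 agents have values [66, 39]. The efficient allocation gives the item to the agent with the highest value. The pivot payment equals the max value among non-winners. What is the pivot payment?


Step 1: The efficient winner is agent 0 with value 66
Step 2: Other agents' values: [39]
Step 3: Pivot payment = max(others) = 39
Step 4: The winner pays 39

39


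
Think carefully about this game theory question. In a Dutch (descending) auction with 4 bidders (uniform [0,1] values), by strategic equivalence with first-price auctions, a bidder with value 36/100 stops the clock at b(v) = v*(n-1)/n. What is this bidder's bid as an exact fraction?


Step 1: Dutch auctions are strategically equivalent to first-price auctions
Step 2: The equilibrium bid is b(v) = v*(n-1)/n
Step 3: b = 9/25 * 3/4
Step 4: b = 27/100

27/100


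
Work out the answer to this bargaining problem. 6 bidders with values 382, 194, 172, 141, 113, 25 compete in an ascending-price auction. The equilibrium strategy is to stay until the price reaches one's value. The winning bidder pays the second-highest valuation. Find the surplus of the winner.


Step 1: Identify the highest value: 382
Step 2: Identify the second-highest value: 194
Step 3: The final price = second-highest value = 194
Step 4: Surplus = 382 - 194 = 188

188


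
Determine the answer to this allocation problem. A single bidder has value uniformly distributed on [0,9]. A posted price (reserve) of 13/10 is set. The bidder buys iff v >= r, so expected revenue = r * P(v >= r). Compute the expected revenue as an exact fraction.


Step 1: Posted price r = 13/10, value support [0,9]
Step 2: P(v >= r) = (9 - 13/10)/9 = 77/90
Step 3: Expected revenue = r * P(v >= r) = 13/10 * 77/90
Step 4: Revenue = 1001/900

1001/900


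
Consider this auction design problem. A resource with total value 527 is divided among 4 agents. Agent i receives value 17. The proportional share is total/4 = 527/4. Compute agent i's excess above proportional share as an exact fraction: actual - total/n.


Step 1: Proportional share = 527/4
Step 2: Agent's actual allocation = 17
Step 3: Excess = 17 - 527/4 = -459/4

-459/4


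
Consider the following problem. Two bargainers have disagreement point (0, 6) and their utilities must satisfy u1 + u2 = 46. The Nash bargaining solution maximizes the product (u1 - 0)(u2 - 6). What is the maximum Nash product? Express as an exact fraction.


Step 1: The Nash solution splits surplus symmetrically above the disagreement point
Step 2: u1 = (total + d1 - d2)/2 = (46 + 0 - 6)/2 = 20
Step 3: u2 = (total - d1 + d2)/2 = (46 - 0 + 6)/2 = 26
Step 4: Nash product = (20 - 0) * (26 - 6)
Step 5: = 20 * 20 = 400

400


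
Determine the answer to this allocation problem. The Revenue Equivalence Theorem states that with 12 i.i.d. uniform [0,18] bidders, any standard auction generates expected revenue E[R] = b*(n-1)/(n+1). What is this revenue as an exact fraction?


Step 1: By Revenue Equivalence, expected revenue = b*(n-1)/(n+1)
Step 2: Substituting n = 12, b = 18
Step 3: Revenue = 18*(12-1)/(12+1) = 18*11/13
Step 4: Revenue = 198/13

198/13


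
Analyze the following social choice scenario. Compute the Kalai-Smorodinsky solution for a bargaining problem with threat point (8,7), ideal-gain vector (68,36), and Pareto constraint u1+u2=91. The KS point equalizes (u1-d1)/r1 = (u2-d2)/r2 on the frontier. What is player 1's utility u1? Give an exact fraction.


Step 1: At the KS point, (u1-d1)/r1 = (u2-d2)/r2 = t and u1+u2 = 91
Step 2: u1 = d1 + r1*t and u2 = d2 + r2*t, so (d1 + r1*t) + (d2 + r2*t) = 91
Step 3: t = (91 - 8 - 7)/(68 + 36) = 76/104 = 19/26
Step 4: u1 = d1 + r1*t = 8 + 68 * 19/26 = 750/13
Step 5: (Check: u2 = d2 + r2*t = 433/13; u1+u2 = 750/13 + 433/13 = 91, on the frontier.)

750/13


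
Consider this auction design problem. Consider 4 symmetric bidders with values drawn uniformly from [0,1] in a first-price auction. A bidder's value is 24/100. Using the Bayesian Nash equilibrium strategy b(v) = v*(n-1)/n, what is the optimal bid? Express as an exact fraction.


Step 1: The symmetric BNE bidding function is b(v) = v * (n-1) / n
Step 2: Substitute v = 6/25 and n = 4
Step 3: b = 6/25 * 3/4
Step 4: b = 9/50

9/50


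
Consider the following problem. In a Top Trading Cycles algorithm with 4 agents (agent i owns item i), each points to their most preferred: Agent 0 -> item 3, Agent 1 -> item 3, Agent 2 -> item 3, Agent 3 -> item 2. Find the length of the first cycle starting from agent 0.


Step 1: Trace the pointer graph from agent 0: 0 -> 3 -> 2 -> 3
Step 2: A cycle is detected when we revisit agent 3
Step 3: The cycle is: 3 -> 2 -> 3
Step 4: Cycle length = 2

2


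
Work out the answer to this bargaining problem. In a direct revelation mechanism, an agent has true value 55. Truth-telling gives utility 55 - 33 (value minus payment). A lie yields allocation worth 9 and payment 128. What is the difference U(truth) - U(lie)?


Step 1: U(truth) = value - payment = 55 - 33 = 22
Step 2: U(lie) = allocation - payment = 9 - 128 = -119
Step 3: IC gap = 22 - (-119) = 141

141


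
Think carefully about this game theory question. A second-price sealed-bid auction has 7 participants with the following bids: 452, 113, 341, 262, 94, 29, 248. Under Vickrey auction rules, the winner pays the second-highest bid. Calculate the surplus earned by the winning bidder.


Step 1: Sort bids in descending order: 452, 341, 262, 248, 113, 94, 29
Step 2: The winning bid is the highest: 452
Step 3: The payment equals the second-highest bid: 341
Step 4: Surplus = winner's bid - payment = 452 - 341 = 111

111


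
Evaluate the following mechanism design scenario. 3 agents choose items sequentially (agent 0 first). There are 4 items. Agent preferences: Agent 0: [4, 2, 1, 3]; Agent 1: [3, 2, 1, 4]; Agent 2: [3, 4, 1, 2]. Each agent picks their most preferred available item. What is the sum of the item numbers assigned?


Step 1: Agent 0 picks item 4
Step 2: Agent 1 picks item 3
Step 3: Agent 2 picks item 1
Step 4: Sum = 4 + 3 + 1 = 8

8


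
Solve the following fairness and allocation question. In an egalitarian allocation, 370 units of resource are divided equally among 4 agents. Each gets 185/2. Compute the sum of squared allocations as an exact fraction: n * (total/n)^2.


Step 1: Each agent's share = 370/4 = 185/2
Step 2: Square of each share = (185/2)^2 = 34225/4
Step 3: Sum of squares = 4 * 34225/4 = 34225

34225


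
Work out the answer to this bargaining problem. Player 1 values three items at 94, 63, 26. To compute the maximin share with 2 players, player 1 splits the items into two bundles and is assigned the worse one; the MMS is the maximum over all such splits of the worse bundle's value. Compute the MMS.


Step 1: Item values = 94, 63, 26
Step 2: Enumerate all 2-bundle partitions and take the smaller bundle:
  Partition 1: {94} vs {63,26} -> bundles 94, 89; min = 89
  Partition 2: {63} vs {94,26} -> bundles 63, 120; min = 63
  Partition 3: {26} vs {94,63} -> bundles 26, 157; min = 26
Step 3: MMS = max(89, 63, 26) = 89

89


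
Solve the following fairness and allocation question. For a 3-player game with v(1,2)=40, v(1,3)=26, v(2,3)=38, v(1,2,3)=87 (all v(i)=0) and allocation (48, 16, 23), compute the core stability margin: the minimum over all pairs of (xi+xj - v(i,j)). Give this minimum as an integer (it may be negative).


Step 1: Slack for coalition (1,2): x1+x2 - v12 = 64 - 40 = 24
Step 2: Slack for coalition (1,3): x1+x3 - v13 = 71 - 26 = 45
Step 3: Slack for coalition (2,3): x2+x3 - v23 = 39 - 38 = 1
Step 4: Minimum slack = min(24, 45, 1) = 1, attained by (2,3); no pair can gain by deviating, so the allocation is in the core

1


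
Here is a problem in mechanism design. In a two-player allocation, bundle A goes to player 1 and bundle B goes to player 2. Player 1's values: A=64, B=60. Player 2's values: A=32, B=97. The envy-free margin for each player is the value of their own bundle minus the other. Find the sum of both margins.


Step 1: Player 1's margin = v1(A) - v1(B) = 64 - 60 = 4
Step 2: Player 2's margin = v2(B) - v2(A) = 97 - 32 = 65
Step 3: Total margin = 4 + 65 = 69

69


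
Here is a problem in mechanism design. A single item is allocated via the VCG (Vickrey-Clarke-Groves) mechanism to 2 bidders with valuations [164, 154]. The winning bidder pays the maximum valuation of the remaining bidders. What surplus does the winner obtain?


Step 1: The winner is the agent with the highest value: agent 0 with value 164
Step 2: Values of other agents: [154]
Step 3: VCG payment = max of others' values = 154
Step 4: Surplus = 164 - 154 = 10

10


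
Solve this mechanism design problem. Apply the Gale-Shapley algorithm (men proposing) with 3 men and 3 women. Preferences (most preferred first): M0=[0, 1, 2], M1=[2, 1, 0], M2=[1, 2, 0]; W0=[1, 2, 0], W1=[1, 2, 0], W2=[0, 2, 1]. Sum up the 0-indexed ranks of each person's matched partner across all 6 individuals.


Step 1: Run Gale-Shapley (men propose, women hold best offer):
  M0 proposes to W0; she accepts
  M1 proposes to W2; she accepts
  M2 proposes to W1; she accepts
Step 2: Final matching: W0-M0, W1-M2, W2-M1
Step 3: 0-indexed ranks (man's rank of his match, then woman's): 0 + 2 + 0 + 1 + 0 + 2
Step 4: Total rank sum = 5

5


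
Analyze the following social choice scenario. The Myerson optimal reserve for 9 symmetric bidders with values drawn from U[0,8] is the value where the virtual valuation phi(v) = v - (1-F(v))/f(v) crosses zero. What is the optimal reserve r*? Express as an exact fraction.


Step 1: For U[0,8], F(v) = v/8 and f(v) = 1/8
Step 2: phi(v) = v - (1 - v/8)/(1/8) = v - (8 - v) = 2v - 8
Step 3: Set phi(r*) = 0: 2r* - 8 = 0
Step 4: r* = 8/2 = 4 (the number of bidders n = 9 does not enter)

4


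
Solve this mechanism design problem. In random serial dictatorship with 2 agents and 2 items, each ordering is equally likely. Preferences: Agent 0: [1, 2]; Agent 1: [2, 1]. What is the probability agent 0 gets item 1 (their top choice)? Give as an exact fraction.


Step 1: Agent 0 wants item 1
Step 2: There are 2 possible orderings of agents
Step 3: In 2 orderings, agent 0 gets item 1
Step 4: Probability = 2/2 = 1

1


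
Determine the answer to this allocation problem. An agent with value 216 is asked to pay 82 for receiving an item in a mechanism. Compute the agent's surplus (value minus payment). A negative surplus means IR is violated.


Step 1: Surplus = value - payment = 216 - 82 = 134
Step 2: IR is satisfied (surplus >= 0)

134


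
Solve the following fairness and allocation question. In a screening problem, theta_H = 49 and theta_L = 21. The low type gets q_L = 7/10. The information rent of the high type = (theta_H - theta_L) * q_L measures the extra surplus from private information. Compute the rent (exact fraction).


Step 1: theta_H - theta_L = 49 - 21 = 28
Step 2: Information rent = (theta_H - theta_L) * q_L
Step 3: = 28 * 7/10
Step 4: = 98/5

98/5


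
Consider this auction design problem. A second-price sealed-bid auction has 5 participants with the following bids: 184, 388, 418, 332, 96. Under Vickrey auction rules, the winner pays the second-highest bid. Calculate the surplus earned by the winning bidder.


Step 1: Sort bids in descending order: 418, 388, 332, 184, 96
Step 2: The winning bid is the highest: 418
Step 3: The payment equals the second-highest bid: 388
Step 4: Surplus = winner's bid - payment = 418 - 388 = 30

30


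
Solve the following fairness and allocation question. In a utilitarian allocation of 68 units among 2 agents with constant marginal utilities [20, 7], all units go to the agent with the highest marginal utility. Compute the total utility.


Step 1: The marginal utilities are [20, 7]
Step 2: The highest marginal utility is 20
Step 3: All 68 units go to that agent
Step 4: Total utility = 20 * 68 = 1360

1360


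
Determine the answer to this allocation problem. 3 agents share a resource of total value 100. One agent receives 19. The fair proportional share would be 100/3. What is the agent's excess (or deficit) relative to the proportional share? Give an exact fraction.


Step 1: Proportional share = 100/3
Step 2: Agent's actual allocation = 19
Step 3: Excess = 19 - 100/3 = -43/3

-43/3


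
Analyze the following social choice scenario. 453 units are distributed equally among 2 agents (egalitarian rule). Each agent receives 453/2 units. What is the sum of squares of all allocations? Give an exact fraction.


Step 1: Each agent's share = 453/2
Step 2: Square of each share = (453/2)^2 = 205209/4
Step 3: Sum of squares = 2 * 205209/4 = 205209/2

205209/2


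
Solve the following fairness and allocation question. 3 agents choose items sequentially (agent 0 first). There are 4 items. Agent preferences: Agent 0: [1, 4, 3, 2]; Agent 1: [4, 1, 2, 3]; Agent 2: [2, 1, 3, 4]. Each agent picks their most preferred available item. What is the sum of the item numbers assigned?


Step 1: Agent 0 picks item 1
Step 2: Agent 1 picks item 4
Step 3: Agent 2 picks item 2
Step 4: Sum = 1 + 4 + 2 = 7

7


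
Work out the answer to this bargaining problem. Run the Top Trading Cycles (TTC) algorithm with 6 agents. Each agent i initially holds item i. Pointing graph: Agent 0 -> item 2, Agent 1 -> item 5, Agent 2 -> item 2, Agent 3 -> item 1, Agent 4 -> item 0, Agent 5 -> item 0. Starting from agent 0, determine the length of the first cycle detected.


Step 1: Trace the pointer graph from agent 0: 0 -> 2 -> 2
Step 2: A cycle is detected when we revisit agent 2
Step 3: The cycle is: 2 -> 2
Step 4: Cycle length = 1

1


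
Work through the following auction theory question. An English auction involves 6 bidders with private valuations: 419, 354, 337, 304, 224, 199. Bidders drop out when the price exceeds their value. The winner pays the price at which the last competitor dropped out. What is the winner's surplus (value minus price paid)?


Step 1: Identify the highest value: 419
Step 2: Identify the second-highest value: 354
Step 3: The final price = second-highest value = 354
Step 4: Surplus = 419 - 354 = 65

65


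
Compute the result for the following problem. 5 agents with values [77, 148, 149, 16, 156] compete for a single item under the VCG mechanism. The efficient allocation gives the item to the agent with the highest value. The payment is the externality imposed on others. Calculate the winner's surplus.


Step 1: The winner is the agent with the highest value: agent 4 with value 156
Step 2: Values of other agents: [77, 148, 149, 16]
Step 3: VCG payment = max of others' values = 149
Step 4: Surplus = 156 - 149 = 7

7


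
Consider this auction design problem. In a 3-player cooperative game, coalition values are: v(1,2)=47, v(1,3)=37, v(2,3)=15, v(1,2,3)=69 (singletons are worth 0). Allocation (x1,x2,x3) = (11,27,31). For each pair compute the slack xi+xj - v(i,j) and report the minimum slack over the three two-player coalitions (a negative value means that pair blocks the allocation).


Step 1: Slack for coalition (1,2): x1+x2 - v12 = 38 - 47 = -9
Step 2: Slack for coalition (1,3): x1+x3 - v13 = 42 - 37 = 5
Step 3: Slack for coalition (2,3): x2+x3 - v23 = 58 - 15 = 43
Step 4: Minimum slack = min(-9, 5, 43) = -9, attained by (1,2); coalition (1,2) can block (slack < 0), so the allocation is not in the core

-9


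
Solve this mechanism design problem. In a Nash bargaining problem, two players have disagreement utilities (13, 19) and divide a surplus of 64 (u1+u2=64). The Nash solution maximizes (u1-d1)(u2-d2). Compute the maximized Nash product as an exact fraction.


Step 1: The Nash solution splits surplus symmetrically above the disagreement point
Step 2: u1 = (total + d1 - d2)/2 = (64 + 13 - 19)/2 = 29
Step 3: u2 = (total - d1 + d2)/2 = (64 - 13 + 19)/2 = 35
Step 4: Nash product = (29 - 13) * (35 - 19)
Step 5: = 16 * 16 = 256

256


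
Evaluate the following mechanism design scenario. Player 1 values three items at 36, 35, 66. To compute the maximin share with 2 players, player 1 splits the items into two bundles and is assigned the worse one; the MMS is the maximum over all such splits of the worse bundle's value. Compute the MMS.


Step 1: Item values = 36, 35, 66
Step 2: Enumerate all 2-bundle partitions and take the smaller bundle:
  Partition 1: {36} vs {35,66} -> bundles 36, 101; min = 36
  Partition 2: {35} vs {36,66} -> bundles 35, 102; min = 35
  Partition 3: {66} vs {36,35} -> bundles 66, 71; min = 66
Step 3: MMS = max(36, 35, 66) = 66

66


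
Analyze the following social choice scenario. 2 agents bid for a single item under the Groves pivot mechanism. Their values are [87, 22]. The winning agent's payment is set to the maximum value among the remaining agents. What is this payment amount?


Step 1: The efficient winner is agent 0 with value 87
Step 2: Other agents' values: [22]
Step 3: Pivot payment = max(others) = 22
Step 4: The winner pays 22

22


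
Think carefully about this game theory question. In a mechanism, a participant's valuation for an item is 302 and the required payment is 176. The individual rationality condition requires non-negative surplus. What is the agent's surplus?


Step 1: Surplus = value - payment = 302 - 176 = 126
Step 2: IR is satisfied (surplus >= 0)

126


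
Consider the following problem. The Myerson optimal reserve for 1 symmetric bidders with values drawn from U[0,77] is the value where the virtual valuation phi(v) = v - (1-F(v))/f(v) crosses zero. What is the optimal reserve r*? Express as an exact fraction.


Step 1: For U[0,77], F(v) = v/77 and f(v) = 1/77
Step 2: phi(v) = v - (1 - v/77)/(1/77) = v - (77 - v) = 2v - 77
Step 3: Set phi(r*) = 0: 2r* - 77 = 0
Step 4: r* = 77/2 (the number of bidders n = 1 does not enter)

77/2


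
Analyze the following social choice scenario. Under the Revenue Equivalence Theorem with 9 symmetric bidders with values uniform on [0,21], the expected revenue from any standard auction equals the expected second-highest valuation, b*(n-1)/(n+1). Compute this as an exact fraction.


Step 1: By Revenue Equivalence, expected revenue = b*(n-1)/(n+1)
Step 2: Substituting n = 9, b = 21
Step 3: Revenue = 21*(9-1)/(9+1) = 21*8/10
Step 4: Revenue = 168/10 = 84/5

84/5


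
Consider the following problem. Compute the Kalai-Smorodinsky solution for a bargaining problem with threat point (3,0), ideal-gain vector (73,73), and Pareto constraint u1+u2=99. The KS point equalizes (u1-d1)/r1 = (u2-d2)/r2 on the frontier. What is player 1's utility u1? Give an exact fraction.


Step 1: At the KS point, (u1-d1)/r1 = (u2-d2)/r2 = t and u1+u2 = 99
Step 2: u1 = d1 + r1*t and u2 = d2 + r2*t, so (d1 + r1*t) + (d2 + r2*t) = 99
Step 3: t = (99 - 3 - 0)/(73 + 73) = 96/146 = 48/73
Step 4: u1 = d1 + r1*t = 3 + 73 * 48/73 = 51
Step 5: (Check: u2 = d2 + r2*t = 48; u1+u2 = 51 + 48 = 99, on the frontier.)

51


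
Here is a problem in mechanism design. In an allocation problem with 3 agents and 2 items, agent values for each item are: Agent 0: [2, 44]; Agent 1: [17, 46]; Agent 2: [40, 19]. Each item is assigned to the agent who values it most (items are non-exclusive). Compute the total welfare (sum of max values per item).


Step 1: For each item, find the maximum value among all agents.
Step 2: Item 0 -> Agent 2 (value 40)
Step 3: Item 1 -> Agent 1 (value 46)
Step 4: Total welfare = 40 + 46 = 86

86


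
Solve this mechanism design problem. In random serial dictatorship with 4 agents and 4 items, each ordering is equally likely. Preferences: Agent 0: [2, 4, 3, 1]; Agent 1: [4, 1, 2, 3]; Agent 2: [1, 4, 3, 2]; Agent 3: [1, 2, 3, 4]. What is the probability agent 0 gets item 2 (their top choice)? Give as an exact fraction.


Step 1: Agent 0 wants item 2
Step 2: There are 24 possible orderings of agents
Step 3: In 19 orderings, agent 0 gets item 2
Step 4: Probability = 19/24

19/24


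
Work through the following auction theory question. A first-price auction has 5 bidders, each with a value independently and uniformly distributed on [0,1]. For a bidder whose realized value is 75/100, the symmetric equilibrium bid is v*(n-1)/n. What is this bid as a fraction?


Step 1: The symmetric BNE bidding function is b(v) = v * (n-1) / n
Step 2: Substitute v = 3/4 and n = 5
Step 3: b = 3/4 * 4/5
Step 4: b = 3/5

3/5


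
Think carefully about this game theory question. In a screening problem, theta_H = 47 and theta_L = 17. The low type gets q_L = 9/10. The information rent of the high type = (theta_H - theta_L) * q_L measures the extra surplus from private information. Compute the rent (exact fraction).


Step 1: theta_H - theta_L = 47 - 17 = 30
Step 2: Information rent = (theta_H - theta_L) * q_L
Step 3: = 30 * 9/10
Step 4: = 27

27


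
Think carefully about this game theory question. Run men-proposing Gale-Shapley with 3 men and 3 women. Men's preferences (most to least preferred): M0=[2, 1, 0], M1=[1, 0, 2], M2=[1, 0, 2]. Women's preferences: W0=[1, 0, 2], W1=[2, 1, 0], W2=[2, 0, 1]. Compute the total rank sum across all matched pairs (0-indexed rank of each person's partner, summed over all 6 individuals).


Step 1: Run Gale-Shapley (men propose, women hold best offer):
  M0 proposes to W2; she accepts
  M1 proposes to W1; she accepts
  M2 proposes to W1; she switches from M1
  M1 proposes to W0; she accepts
Step 2: Final matching: W0-M1, W1-M2, W2-M0
Step 3: 0-indexed ranks (man's rank of his match, then woman's): 1 + 0 + 0 + 0 + 0 + 1
Step 4: Total rank sum = 2

2


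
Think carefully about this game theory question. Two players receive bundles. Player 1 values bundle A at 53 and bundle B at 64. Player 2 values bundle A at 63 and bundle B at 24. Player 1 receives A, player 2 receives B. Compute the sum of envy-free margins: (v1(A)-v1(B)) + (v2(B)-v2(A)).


Step 1: Player 1's margin = v1(A) - v1(B) = 53 - 64 = -11
Step 2: Player 2's margin = v2(B) - v2(A) = 24 - 63 = -39
Step 3: Total margin = -11 + -39 = -50

-50


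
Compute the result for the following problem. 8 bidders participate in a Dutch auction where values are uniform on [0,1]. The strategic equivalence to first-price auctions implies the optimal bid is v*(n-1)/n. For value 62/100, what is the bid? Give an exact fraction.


Step 1: Dutch auctions are strategically equivalent to first-price auctions
Step 2: The equilibrium bid is b(v) = v*(n-1)/n
Step 3: b = 31/50 * 7/8
Step 4: b = 217/400

217/400


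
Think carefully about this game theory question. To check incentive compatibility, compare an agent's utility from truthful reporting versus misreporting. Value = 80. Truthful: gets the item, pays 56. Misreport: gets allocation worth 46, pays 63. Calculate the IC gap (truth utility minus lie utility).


Step 1: U(truth) = value - payment = 80 - 56 = 24
Step 2: U(lie) = allocation - payment = 46 - 63 = -17
Step 3: IC gap = 24 - (-17) = 41

41


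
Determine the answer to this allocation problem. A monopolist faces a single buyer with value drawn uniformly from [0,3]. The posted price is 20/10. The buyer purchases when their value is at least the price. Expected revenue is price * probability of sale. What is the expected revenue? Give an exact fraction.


Step 1: Posted price r = 2, value support [0,3]
Step 2: P(v >= r) = (3 - 2)/3 = 1/3
Step 3: Expected revenue = r * P(v >= r) = 2 * 1/3
Step 4: Revenue = 2/3

2/3


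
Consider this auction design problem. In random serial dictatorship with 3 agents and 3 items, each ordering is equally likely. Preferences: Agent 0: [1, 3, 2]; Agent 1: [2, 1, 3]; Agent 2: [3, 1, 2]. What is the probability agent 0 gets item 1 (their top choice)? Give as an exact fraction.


Step 1: Agent 0 wants item 1
Step 2: There are 6 possible orderings of agents
Step 3: In 6 orderings, agent 0 gets item 1
Step 4: Probability = 6/6 = 1

1


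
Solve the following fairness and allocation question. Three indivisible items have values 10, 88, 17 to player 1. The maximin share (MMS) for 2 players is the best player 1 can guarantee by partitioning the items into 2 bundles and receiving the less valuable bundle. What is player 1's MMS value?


Step 1: Item values = 10, 88, 17
Step 2: Enumerate all 2-bundle partitions and take the smaller bundle:
  Partition 1: {10} vs {88,17} -> bundles 10, 105; min = 10
  Partition 2: {88} vs {10,17} -> bundles 88, 27; min = 27
  Partition 3: {17} vs {10,88} -> bundles 17, 98; min = 17
Step 3: MMS = max(10, 27, 17) = 27

27


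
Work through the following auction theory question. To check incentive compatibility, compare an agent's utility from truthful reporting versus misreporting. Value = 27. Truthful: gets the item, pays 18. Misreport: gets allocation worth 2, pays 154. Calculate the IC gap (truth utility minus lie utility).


Step 1: U(truth) = value - payment = 27 - 18 = 9
Step 2: U(lie) = allocation - payment = 2 - 154 = -152
Step 3: IC gap = 9 - (-152) = 161

161


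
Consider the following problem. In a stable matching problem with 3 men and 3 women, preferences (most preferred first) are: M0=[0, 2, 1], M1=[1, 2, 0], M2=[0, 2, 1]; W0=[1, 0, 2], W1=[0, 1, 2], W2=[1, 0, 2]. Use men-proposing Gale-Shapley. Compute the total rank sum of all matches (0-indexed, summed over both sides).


Step 1: Run Gale-Shapley (men propose, women hold best offer):
  M0 proposes to W0; she accepts
  M1 proposes to W1; she accepts
  M2 proposes to W0; rejected
  M2 proposes to W2; she accepts
Step 2: Final matching: W0-M0, W1-M1, W2-M2
Step 3: 0-indexed ranks (man's rank of his match, then woman's): 0 + 1 + 0 + 1 + 1 + 2
Step 4: Total rank sum = 5

5


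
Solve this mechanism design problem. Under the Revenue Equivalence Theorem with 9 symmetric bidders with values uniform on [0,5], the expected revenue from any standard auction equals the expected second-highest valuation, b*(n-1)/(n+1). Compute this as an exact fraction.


Step 1: By Revenue Equivalence, expected revenue = b*(n-1)/(n+1)
Step 2: Substituting n = 9, b = 5
Step 3: Revenue = 5*(9-1)/(9+1) = 5*8/10
Step 4: Revenue = 40/10 = 4

4


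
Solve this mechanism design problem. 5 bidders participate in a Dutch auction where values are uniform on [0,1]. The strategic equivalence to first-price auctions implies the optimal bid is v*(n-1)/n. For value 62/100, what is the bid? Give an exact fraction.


Step 1: Dutch auctions are strategically equivalent to first-price auctions
Step 2: The equilibrium bid is b(v) = v*(n-1)/n
Step 3: b = 31/50 * 4/5
Step 4: b = 62/125

62/125


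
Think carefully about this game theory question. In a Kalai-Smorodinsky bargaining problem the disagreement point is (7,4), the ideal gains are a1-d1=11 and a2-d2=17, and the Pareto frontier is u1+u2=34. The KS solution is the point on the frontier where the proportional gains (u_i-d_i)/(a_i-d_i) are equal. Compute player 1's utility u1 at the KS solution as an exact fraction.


Step 1: At the KS point, (u1-d1)/r1 = (u2-d2)/r2 = t and u1+u2 = 34
Step 2: u1 = d1 + r1*t and u2 = d2 + r2*t, so (d1 + r1*t) + (d2 + r2*t) = 34
Step 3: t = (34 - 7 - 4)/(11 + 17) = 23/28
Step 4: u1 = d1 + r1*t = 7 + 11 * 23/28 = 449/28
Step 5: (Check: u2 = d2 + r2*t = 503/28; u1+u2 = 449/28 + 503/28 = 34, on the frontier.)

449/28


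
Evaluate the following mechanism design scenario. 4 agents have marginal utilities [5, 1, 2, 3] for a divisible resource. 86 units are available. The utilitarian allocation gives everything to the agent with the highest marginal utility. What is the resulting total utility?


Step 1: The marginal utilities are [5, 1, 2, 3]
Step 2: The highest marginal utility is 5
Step 3: All 86 units go to that agent
Step 4: Total utility = 5 * 86 = 430

430


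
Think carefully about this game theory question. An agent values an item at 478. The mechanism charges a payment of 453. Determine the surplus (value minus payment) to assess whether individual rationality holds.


Step 1: Surplus = value - payment = 478 - 453 = 25
Step 2: IR is satisfied (surplus >= 0)

25


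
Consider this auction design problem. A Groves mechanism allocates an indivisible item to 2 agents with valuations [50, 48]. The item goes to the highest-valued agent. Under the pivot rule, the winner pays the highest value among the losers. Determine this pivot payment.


Step 1: The efficient winner is agent 0 with value 50
Step 2: Other agents' values: [48]
Step 3: Pivot payment = max(others) = 48
Step 4: The winner pays 48

48


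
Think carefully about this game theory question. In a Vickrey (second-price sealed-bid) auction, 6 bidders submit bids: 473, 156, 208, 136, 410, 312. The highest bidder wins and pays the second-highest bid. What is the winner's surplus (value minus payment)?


Step 1: Sort bids in descending order: 473, 410, 312, 208, 156, 136
Step 2: The winning bid is the highest: 473
Step 3: The payment equals the second-highest bid: 410
Step 4: Surplus = winner's bid - payment = 473 - 410 = 63

63


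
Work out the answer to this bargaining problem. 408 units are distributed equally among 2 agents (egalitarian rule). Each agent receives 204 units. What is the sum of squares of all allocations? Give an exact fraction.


Step 1: Each agent's share = 408/2 = 204
Step 2: Square of each share = (204)^2 = 41616
Step 3: Sum of squares = 2 * 41616 = 83232

83232


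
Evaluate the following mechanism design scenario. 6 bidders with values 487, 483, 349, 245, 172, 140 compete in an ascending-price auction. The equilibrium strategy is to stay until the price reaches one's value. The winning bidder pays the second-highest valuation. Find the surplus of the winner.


Step 1: Identify the highest value: 487
Step 2: Identify the second-highest value: 483
Step 3: The final price = second-highest value = 483
Step 4: Surplus = 487 - 483 = 4

4


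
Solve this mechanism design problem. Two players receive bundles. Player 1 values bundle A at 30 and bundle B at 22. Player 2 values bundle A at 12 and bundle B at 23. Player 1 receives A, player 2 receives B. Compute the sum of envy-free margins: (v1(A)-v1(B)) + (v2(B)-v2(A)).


Step 1: Player 1's margin = v1(A) - v1(B) = 30 - 22 = 8
Step 2: Player 2's margin = v2(B) - v2(A) = 23 - 12 = 11
Step 3: Total margin = 8 + 11 = 19

19
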